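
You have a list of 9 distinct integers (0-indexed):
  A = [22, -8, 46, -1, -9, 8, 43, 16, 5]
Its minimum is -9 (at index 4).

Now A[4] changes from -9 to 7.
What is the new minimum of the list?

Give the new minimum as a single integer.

Old min = -9 (at index 4)
Change: A[4] -9 -> 7
Changed element WAS the min. Need to check: is 7 still <= all others?
  Min of remaining elements: -8
  New min = min(7, -8) = -8

Answer: -8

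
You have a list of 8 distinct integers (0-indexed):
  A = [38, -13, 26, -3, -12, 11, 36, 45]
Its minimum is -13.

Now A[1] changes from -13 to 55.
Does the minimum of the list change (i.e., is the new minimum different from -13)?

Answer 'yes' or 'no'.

Answer: yes

Derivation:
Old min = -13
Change: A[1] -13 -> 55
Changed element was the min; new min must be rechecked.
New min = -12; changed? yes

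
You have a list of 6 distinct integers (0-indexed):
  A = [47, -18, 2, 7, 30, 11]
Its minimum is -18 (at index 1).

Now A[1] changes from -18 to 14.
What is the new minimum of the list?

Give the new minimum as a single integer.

Answer: 2

Derivation:
Old min = -18 (at index 1)
Change: A[1] -18 -> 14
Changed element WAS the min. Need to check: is 14 still <= all others?
  Min of remaining elements: 2
  New min = min(14, 2) = 2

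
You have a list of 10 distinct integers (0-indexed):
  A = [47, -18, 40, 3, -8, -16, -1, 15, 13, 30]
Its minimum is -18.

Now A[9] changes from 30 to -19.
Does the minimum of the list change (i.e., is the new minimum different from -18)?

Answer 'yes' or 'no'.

Old min = -18
Change: A[9] 30 -> -19
Changed element was NOT the min; min changes only if -19 < -18.
New min = -19; changed? yes

Answer: yes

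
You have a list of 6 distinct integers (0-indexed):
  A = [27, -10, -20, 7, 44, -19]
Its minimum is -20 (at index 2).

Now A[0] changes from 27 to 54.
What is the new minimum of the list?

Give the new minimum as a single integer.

Answer: -20

Derivation:
Old min = -20 (at index 2)
Change: A[0] 27 -> 54
Changed element was NOT the old min.
  New min = min(old_min, new_val) = min(-20, 54) = -20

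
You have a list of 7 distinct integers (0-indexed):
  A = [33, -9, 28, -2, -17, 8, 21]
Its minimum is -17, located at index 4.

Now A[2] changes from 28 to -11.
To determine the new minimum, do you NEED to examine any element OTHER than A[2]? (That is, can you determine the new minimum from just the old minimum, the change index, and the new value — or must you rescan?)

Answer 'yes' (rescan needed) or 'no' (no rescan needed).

Old min = -17 at index 4
Change at index 2: 28 -> -11
Index 2 was NOT the min. New min = min(-17, -11). No rescan of other elements needed.
Needs rescan: no

Answer: no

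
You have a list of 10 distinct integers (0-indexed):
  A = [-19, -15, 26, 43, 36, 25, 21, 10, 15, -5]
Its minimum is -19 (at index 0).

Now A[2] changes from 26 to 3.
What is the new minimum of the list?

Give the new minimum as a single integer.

Answer: -19

Derivation:
Old min = -19 (at index 0)
Change: A[2] 26 -> 3
Changed element was NOT the old min.
  New min = min(old_min, new_val) = min(-19, 3) = -19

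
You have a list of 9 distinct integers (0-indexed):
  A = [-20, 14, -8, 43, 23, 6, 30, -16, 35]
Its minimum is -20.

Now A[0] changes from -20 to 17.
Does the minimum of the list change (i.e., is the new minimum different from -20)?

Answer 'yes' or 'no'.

Answer: yes

Derivation:
Old min = -20
Change: A[0] -20 -> 17
Changed element was the min; new min must be rechecked.
New min = -16; changed? yes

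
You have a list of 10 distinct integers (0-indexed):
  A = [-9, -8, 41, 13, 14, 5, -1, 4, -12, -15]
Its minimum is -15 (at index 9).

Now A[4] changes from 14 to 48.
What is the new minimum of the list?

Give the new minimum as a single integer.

Old min = -15 (at index 9)
Change: A[4] 14 -> 48
Changed element was NOT the old min.
  New min = min(old_min, new_val) = min(-15, 48) = -15

Answer: -15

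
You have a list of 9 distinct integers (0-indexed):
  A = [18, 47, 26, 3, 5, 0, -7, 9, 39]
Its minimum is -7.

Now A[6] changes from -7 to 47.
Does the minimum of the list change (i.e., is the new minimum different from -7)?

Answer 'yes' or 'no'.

Answer: yes

Derivation:
Old min = -7
Change: A[6] -7 -> 47
Changed element was the min; new min must be rechecked.
New min = 0; changed? yes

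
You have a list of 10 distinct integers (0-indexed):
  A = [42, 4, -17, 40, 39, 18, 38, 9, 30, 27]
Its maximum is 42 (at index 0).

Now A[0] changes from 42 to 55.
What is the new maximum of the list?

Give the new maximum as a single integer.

Answer: 55

Derivation:
Old max = 42 (at index 0)
Change: A[0] 42 -> 55
Changed element WAS the max -> may need rescan.
  Max of remaining elements: 40
  New max = max(55, 40) = 55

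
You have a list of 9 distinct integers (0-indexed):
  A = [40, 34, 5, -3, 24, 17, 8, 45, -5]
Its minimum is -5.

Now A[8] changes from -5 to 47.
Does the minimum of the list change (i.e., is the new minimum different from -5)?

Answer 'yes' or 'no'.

Answer: yes

Derivation:
Old min = -5
Change: A[8] -5 -> 47
Changed element was the min; new min must be rechecked.
New min = -3; changed? yes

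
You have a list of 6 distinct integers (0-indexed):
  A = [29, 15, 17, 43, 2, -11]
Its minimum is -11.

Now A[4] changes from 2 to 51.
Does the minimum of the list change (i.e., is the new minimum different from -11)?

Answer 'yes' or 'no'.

Old min = -11
Change: A[4] 2 -> 51
Changed element was NOT the min; min changes only if 51 < -11.
New min = -11; changed? no

Answer: no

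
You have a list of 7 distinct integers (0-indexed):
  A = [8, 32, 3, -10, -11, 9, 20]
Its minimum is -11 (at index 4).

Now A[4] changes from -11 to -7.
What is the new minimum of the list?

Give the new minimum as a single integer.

Old min = -11 (at index 4)
Change: A[4] -11 -> -7
Changed element WAS the min. Need to check: is -7 still <= all others?
  Min of remaining elements: -10
  New min = min(-7, -10) = -10

Answer: -10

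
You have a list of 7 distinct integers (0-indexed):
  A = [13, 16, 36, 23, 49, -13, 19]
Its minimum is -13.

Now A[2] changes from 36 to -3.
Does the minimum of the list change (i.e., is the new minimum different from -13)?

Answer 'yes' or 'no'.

Old min = -13
Change: A[2] 36 -> -3
Changed element was NOT the min; min changes only if -3 < -13.
New min = -13; changed? no

Answer: no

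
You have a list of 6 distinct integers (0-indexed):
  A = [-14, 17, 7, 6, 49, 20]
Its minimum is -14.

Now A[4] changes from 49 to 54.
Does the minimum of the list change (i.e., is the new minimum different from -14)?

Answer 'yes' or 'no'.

Old min = -14
Change: A[4] 49 -> 54
Changed element was NOT the min; min changes only if 54 < -14.
New min = -14; changed? no

Answer: no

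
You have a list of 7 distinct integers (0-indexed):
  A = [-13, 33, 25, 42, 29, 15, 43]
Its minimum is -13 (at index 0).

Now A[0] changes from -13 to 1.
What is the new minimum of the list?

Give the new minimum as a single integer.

Old min = -13 (at index 0)
Change: A[0] -13 -> 1
Changed element WAS the min. Need to check: is 1 still <= all others?
  Min of remaining elements: 15
  New min = min(1, 15) = 1

Answer: 1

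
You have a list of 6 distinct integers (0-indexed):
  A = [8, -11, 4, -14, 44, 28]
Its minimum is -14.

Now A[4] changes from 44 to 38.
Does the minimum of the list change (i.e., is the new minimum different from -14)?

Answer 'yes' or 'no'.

Old min = -14
Change: A[4] 44 -> 38
Changed element was NOT the min; min changes only if 38 < -14.
New min = -14; changed? no

Answer: no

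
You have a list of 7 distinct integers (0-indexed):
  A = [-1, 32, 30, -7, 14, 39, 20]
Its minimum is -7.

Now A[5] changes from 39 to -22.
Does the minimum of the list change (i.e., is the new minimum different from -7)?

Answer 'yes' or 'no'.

Old min = -7
Change: A[5] 39 -> -22
Changed element was NOT the min; min changes only if -22 < -7.
New min = -22; changed? yes

Answer: yes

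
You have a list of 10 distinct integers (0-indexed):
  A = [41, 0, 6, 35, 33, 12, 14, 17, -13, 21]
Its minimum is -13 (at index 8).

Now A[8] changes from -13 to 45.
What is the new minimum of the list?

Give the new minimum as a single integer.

Old min = -13 (at index 8)
Change: A[8] -13 -> 45
Changed element WAS the min. Need to check: is 45 still <= all others?
  Min of remaining elements: 0
  New min = min(45, 0) = 0

Answer: 0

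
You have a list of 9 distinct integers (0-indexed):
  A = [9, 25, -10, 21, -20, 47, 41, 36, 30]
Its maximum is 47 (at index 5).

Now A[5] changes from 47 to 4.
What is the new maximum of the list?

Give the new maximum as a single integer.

Old max = 47 (at index 5)
Change: A[5] 47 -> 4
Changed element WAS the max -> may need rescan.
  Max of remaining elements: 41
  New max = max(4, 41) = 41

Answer: 41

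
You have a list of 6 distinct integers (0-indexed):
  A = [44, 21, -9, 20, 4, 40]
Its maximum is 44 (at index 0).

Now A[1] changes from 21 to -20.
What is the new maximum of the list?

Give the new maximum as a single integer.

Old max = 44 (at index 0)
Change: A[1] 21 -> -20
Changed element was NOT the old max.
  New max = max(old_max, new_val) = max(44, -20) = 44

Answer: 44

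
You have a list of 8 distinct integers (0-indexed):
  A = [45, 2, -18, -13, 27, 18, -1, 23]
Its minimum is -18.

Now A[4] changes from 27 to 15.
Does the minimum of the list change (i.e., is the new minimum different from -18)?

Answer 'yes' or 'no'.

Answer: no

Derivation:
Old min = -18
Change: A[4] 27 -> 15
Changed element was NOT the min; min changes only if 15 < -18.
New min = -18; changed? no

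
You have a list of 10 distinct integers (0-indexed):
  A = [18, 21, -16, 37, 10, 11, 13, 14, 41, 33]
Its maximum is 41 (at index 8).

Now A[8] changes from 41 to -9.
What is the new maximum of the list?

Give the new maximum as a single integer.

Answer: 37

Derivation:
Old max = 41 (at index 8)
Change: A[8] 41 -> -9
Changed element WAS the max -> may need rescan.
  Max of remaining elements: 37
  New max = max(-9, 37) = 37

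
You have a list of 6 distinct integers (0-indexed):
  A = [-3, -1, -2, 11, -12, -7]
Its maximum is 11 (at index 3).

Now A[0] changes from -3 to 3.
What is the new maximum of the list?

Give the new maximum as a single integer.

Old max = 11 (at index 3)
Change: A[0] -3 -> 3
Changed element was NOT the old max.
  New max = max(old_max, new_val) = max(11, 3) = 11

Answer: 11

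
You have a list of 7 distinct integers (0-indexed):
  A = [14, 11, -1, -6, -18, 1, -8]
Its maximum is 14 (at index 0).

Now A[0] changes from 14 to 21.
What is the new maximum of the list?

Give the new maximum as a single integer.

Old max = 14 (at index 0)
Change: A[0] 14 -> 21
Changed element WAS the max -> may need rescan.
  Max of remaining elements: 11
  New max = max(21, 11) = 21

Answer: 21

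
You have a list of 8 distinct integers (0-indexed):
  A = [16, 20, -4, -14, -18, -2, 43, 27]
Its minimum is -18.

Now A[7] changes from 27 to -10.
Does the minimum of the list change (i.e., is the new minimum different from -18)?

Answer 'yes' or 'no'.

Answer: no

Derivation:
Old min = -18
Change: A[7] 27 -> -10
Changed element was NOT the min; min changes only if -10 < -18.
New min = -18; changed? no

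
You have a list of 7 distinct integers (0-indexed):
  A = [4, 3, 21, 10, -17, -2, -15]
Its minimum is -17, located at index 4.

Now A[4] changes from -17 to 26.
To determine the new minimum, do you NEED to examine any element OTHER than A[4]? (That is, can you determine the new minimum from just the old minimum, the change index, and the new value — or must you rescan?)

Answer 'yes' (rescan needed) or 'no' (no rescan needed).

Answer: yes

Derivation:
Old min = -17 at index 4
Change at index 4: -17 -> 26
Index 4 WAS the min and new value 26 > old min -17. Must rescan other elements to find the new min.
Needs rescan: yes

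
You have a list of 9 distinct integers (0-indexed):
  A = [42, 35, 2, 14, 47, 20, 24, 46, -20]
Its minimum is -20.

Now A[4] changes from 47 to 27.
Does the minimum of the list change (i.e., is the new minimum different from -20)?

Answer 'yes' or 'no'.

Answer: no

Derivation:
Old min = -20
Change: A[4] 47 -> 27
Changed element was NOT the min; min changes only if 27 < -20.
New min = -20; changed? no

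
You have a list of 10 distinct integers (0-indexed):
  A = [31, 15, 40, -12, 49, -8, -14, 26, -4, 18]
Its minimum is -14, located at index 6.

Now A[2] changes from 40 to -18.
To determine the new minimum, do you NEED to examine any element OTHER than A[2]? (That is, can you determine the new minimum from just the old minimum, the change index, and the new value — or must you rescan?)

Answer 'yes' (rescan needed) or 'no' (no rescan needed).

Answer: no

Derivation:
Old min = -14 at index 6
Change at index 2: 40 -> -18
Index 2 was NOT the min. New min = min(-14, -18). No rescan of other elements needed.
Needs rescan: no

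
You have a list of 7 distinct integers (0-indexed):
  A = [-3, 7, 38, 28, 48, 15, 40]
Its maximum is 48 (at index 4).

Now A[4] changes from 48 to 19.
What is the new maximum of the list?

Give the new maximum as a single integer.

Old max = 48 (at index 4)
Change: A[4] 48 -> 19
Changed element WAS the max -> may need rescan.
  Max of remaining elements: 40
  New max = max(19, 40) = 40

Answer: 40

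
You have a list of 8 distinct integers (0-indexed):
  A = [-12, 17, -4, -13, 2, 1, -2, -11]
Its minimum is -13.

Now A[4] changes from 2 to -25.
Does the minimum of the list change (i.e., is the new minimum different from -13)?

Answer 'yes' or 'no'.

Old min = -13
Change: A[4] 2 -> -25
Changed element was NOT the min; min changes only if -25 < -13.
New min = -25; changed? yes

Answer: yes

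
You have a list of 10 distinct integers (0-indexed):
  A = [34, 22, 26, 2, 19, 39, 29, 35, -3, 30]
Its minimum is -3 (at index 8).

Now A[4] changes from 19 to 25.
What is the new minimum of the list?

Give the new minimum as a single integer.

Answer: -3

Derivation:
Old min = -3 (at index 8)
Change: A[4] 19 -> 25
Changed element was NOT the old min.
  New min = min(old_min, new_val) = min(-3, 25) = -3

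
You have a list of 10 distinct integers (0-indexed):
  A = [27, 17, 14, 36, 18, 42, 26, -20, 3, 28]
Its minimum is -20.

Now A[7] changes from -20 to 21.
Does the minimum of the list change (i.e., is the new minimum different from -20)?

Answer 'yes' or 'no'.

Old min = -20
Change: A[7] -20 -> 21
Changed element was the min; new min must be rechecked.
New min = 3; changed? yes

Answer: yes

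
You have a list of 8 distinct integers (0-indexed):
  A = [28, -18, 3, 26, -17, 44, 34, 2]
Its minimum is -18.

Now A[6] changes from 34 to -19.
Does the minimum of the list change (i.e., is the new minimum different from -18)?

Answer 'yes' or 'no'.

Answer: yes

Derivation:
Old min = -18
Change: A[6] 34 -> -19
Changed element was NOT the min; min changes only if -19 < -18.
New min = -19; changed? yes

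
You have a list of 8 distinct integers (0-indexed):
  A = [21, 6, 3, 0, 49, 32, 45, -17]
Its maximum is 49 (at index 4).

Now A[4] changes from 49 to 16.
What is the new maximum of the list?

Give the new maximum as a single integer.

Answer: 45

Derivation:
Old max = 49 (at index 4)
Change: A[4] 49 -> 16
Changed element WAS the max -> may need rescan.
  Max of remaining elements: 45
  New max = max(16, 45) = 45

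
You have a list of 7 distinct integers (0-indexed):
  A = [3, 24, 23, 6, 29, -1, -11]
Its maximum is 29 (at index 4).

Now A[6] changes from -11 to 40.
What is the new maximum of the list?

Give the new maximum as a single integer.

Answer: 40

Derivation:
Old max = 29 (at index 4)
Change: A[6] -11 -> 40
Changed element was NOT the old max.
  New max = max(old_max, new_val) = max(29, 40) = 40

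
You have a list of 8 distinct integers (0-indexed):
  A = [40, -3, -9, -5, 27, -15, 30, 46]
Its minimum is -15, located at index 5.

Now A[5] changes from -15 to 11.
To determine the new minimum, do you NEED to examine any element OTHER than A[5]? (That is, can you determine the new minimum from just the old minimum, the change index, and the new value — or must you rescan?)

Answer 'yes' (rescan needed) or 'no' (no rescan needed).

Answer: yes

Derivation:
Old min = -15 at index 5
Change at index 5: -15 -> 11
Index 5 WAS the min and new value 11 > old min -15. Must rescan other elements to find the new min.
Needs rescan: yes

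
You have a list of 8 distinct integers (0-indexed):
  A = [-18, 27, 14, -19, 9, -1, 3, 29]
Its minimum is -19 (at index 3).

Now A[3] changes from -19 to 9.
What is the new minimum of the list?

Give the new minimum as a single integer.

Answer: -18

Derivation:
Old min = -19 (at index 3)
Change: A[3] -19 -> 9
Changed element WAS the min. Need to check: is 9 still <= all others?
  Min of remaining elements: -18
  New min = min(9, -18) = -18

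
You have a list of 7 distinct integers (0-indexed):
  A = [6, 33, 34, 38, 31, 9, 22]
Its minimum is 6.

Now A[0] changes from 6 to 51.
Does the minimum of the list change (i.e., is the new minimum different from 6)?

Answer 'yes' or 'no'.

Answer: yes

Derivation:
Old min = 6
Change: A[0] 6 -> 51
Changed element was the min; new min must be rechecked.
New min = 9; changed? yes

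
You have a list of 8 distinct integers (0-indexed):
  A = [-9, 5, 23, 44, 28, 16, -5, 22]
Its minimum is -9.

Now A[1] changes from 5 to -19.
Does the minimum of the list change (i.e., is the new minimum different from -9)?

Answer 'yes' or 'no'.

Answer: yes

Derivation:
Old min = -9
Change: A[1] 5 -> -19
Changed element was NOT the min; min changes only if -19 < -9.
New min = -19; changed? yes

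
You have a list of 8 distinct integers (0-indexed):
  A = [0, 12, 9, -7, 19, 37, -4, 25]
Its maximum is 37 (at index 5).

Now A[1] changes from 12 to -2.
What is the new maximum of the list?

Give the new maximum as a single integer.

Old max = 37 (at index 5)
Change: A[1] 12 -> -2
Changed element was NOT the old max.
  New max = max(old_max, new_val) = max(37, -2) = 37

Answer: 37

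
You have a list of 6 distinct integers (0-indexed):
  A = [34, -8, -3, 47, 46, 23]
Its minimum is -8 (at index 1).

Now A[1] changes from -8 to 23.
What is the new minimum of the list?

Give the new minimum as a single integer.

Answer: -3

Derivation:
Old min = -8 (at index 1)
Change: A[1] -8 -> 23
Changed element WAS the min. Need to check: is 23 still <= all others?
  Min of remaining elements: -3
  New min = min(23, -3) = -3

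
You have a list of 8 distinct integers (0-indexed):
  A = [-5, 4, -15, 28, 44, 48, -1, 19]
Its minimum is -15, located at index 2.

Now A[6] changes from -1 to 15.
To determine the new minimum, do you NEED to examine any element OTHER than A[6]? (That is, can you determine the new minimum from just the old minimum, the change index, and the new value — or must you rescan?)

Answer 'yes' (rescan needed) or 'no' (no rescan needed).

Answer: no

Derivation:
Old min = -15 at index 2
Change at index 6: -1 -> 15
Index 6 was NOT the min. New min = min(-15, 15). No rescan of other elements needed.
Needs rescan: no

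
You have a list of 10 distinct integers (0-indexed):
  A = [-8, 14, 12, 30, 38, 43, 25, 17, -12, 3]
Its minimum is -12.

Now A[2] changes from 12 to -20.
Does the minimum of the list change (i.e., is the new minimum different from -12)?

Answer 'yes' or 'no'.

Answer: yes

Derivation:
Old min = -12
Change: A[2] 12 -> -20
Changed element was NOT the min; min changes only if -20 < -12.
New min = -20; changed? yes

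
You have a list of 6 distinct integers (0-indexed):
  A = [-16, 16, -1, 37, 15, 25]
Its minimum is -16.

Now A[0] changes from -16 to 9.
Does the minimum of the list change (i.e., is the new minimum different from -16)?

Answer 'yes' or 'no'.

Answer: yes

Derivation:
Old min = -16
Change: A[0] -16 -> 9
Changed element was the min; new min must be rechecked.
New min = -1; changed? yes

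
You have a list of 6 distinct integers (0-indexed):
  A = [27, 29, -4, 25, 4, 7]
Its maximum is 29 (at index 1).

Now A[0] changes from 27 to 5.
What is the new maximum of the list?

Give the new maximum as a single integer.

Answer: 29

Derivation:
Old max = 29 (at index 1)
Change: A[0] 27 -> 5
Changed element was NOT the old max.
  New max = max(old_max, new_val) = max(29, 5) = 29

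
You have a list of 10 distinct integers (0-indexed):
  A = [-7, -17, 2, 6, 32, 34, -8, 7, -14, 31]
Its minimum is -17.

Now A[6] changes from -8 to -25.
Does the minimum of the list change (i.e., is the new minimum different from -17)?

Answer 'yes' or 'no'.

Old min = -17
Change: A[6] -8 -> -25
Changed element was NOT the min; min changes only if -25 < -17.
New min = -25; changed? yes

Answer: yes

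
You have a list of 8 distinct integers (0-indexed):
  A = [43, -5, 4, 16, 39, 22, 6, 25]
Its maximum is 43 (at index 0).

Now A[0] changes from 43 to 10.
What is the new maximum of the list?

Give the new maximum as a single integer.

Answer: 39

Derivation:
Old max = 43 (at index 0)
Change: A[0] 43 -> 10
Changed element WAS the max -> may need rescan.
  Max of remaining elements: 39
  New max = max(10, 39) = 39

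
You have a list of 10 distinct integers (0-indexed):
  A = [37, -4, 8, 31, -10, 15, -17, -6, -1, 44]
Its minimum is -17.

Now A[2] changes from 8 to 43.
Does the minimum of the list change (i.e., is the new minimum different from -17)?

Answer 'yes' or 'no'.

Old min = -17
Change: A[2] 8 -> 43
Changed element was NOT the min; min changes only if 43 < -17.
New min = -17; changed? no

Answer: no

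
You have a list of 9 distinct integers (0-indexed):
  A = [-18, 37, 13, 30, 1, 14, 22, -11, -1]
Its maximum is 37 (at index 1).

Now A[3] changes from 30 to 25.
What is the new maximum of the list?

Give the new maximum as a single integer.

Old max = 37 (at index 1)
Change: A[3] 30 -> 25
Changed element was NOT the old max.
  New max = max(old_max, new_val) = max(37, 25) = 37

Answer: 37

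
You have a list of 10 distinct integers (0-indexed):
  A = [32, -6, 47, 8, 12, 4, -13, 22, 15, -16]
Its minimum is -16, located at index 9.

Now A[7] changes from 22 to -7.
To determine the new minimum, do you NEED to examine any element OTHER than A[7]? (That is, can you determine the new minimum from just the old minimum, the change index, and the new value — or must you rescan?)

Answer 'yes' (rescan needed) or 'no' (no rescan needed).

Old min = -16 at index 9
Change at index 7: 22 -> -7
Index 7 was NOT the min. New min = min(-16, -7). No rescan of other elements needed.
Needs rescan: no

Answer: no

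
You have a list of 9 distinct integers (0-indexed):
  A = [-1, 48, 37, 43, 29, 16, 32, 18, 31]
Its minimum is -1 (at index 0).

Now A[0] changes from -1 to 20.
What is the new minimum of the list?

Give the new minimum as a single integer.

Old min = -1 (at index 0)
Change: A[0] -1 -> 20
Changed element WAS the min. Need to check: is 20 still <= all others?
  Min of remaining elements: 16
  New min = min(20, 16) = 16

Answer: 16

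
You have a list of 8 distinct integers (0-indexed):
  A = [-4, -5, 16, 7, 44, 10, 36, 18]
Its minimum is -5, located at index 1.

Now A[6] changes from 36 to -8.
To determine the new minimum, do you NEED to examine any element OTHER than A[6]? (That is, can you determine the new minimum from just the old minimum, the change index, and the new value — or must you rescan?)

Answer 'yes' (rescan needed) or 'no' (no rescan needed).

Answer: no

Derivation:
Old min = -5 at index 1
Change at index 6: 36 -> -8
Index 6 was NOT the min. New min = min(-5, -8). No rescan of other elements needed.
Needs rescan: no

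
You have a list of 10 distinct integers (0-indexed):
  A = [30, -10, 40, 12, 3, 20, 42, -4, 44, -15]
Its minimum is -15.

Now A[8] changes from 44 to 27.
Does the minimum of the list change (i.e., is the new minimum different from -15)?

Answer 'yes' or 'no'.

Answer: no

Derivation:
Old min = -15
Change: A[8] 44 -> 27
Changed element was NOT the min; min changes only if 27 < -15.
New min = -15; changed? no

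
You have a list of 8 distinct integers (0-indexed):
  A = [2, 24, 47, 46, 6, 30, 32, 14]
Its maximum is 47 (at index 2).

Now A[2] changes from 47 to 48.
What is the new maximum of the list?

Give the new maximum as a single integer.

Answer: 48

Derivation:
Old max = 47 (at index 2)
Change: A[2] 47 -> 48
Changed element WAS the max -> may need rescan.
  Max of remaining elements: 46
  New max = max(48, 46) = 48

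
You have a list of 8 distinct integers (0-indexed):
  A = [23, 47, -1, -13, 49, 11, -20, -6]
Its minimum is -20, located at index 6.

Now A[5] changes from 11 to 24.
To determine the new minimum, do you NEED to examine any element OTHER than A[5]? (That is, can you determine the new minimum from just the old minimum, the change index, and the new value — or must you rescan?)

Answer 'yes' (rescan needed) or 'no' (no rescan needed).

Old min = -20 at index 6
Change at index 5: 11 -> 24
Index 5 was NOT the min. New min = min(-20, 24). No rescan of other elements needed.
Needs rescan: no

Answer: no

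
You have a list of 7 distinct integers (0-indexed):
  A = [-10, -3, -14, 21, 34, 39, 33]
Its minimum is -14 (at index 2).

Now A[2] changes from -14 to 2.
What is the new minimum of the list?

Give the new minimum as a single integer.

Old min = -14 (at index 2)
Change: A[2] -14 -> 2
Changed element WAS the min. Need to check: is 2 still <= all others?
  Min of remaining elements: -10
  New min = min(2, -10) = -10

Answer: -10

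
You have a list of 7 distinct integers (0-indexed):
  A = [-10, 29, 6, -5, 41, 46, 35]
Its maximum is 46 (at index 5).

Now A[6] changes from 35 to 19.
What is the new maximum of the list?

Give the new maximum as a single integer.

Old max = 46 (at index 5)
Change: A[6] 35 -> 19
Changed element was NOT the old max.
  New max = max(old_max, new_val) = max(46, 19) = 46

Answer: 46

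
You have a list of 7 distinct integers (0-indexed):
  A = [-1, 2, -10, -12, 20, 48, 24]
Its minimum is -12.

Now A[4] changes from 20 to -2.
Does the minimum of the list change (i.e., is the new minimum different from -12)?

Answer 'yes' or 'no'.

Old min = -12
Change: A[4] 20 -> -2
Changed element was NOT the min; min changes only if -2 < -12.
New min = -12; changed? no

Answer: no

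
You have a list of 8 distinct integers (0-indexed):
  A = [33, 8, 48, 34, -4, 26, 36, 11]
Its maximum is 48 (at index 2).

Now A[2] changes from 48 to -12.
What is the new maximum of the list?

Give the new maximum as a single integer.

Answer: 36

Derivation:
Old max = 48 (at index 2)
Change: A[2] 48 -> -12
Changed element WAS the max -> may need rescan.
  Max of remaining elements: 36
  New max = max(-12, 36) = 36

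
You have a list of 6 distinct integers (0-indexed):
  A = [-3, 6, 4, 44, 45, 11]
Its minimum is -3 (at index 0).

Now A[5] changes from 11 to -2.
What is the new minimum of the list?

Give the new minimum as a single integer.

Old min = -3 (at index 0)
Change: A[5] 11 -> -2
Changed element was NOT the old min.
  New min = min(old_min, new_val) = min(-3, -2) = -3

Answer: -3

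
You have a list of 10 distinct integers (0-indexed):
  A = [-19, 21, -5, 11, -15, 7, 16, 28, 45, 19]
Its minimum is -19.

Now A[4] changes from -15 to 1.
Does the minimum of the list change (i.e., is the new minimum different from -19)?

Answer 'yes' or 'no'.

Answer: no

Derivation:
Old min = -19
Change: A[4] -15 -> 1
Changed element was NOT the min; min changes only if 1 < -19.
New min = -19; changed? no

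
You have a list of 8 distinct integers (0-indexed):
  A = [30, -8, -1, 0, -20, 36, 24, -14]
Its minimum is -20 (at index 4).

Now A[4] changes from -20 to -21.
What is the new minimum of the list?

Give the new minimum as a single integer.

Answer: -21

Derivation:
Old min = -20 (at index 4)
Change: A[4] -20 -> -21
Changed element WAS the min. Need to check: is -21 still <= all others?
  Min of remaining elements: -14
  New min = min(-21, -14) = -21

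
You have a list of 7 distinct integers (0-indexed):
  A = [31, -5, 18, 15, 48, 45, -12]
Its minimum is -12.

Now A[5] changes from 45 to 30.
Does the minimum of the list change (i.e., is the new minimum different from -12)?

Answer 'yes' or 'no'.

Answer: no

Derivation:
Old min = -12
Change: A[5] 45 -> 30
Changed element was NOT the min; min changes only if 30 < -12.
New min = -12; changed? no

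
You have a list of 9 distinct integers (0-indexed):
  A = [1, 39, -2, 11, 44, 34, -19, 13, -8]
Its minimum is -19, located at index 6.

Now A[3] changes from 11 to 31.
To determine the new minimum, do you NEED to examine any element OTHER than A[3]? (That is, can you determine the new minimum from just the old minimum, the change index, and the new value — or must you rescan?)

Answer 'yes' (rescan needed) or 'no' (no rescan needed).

Old min = -19 at index 6
Change at index 3: 11 -> 31
Index 3 was NOT the min. New min = min(-19, 31). No rescan of other elements needed.
Needs rescan: no

Answer: no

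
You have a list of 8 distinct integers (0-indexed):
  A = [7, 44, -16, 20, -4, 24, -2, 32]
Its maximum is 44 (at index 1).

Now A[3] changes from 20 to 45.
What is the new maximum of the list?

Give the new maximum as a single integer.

Answer: 45

Derivation:
Old max = 44 (at index 1)
Change: A[3] 20 -> 45
Changed element was NOT the old max.
  New max = max(old_max, new_val) = max(44, 45) = 45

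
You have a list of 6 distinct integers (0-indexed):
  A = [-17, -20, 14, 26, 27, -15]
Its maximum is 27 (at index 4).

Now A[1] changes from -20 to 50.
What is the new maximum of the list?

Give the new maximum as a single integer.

Old max = 27 (at index 4)
Change: A[1] -20 -> 50
Changed element was NOT the old max.
  New max = max(old_max, new_val) = max(27, 50) = 50

Answer: 50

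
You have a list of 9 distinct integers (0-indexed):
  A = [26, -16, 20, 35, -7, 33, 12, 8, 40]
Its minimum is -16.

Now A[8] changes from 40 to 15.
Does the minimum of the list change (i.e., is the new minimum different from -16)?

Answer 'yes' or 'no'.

Answer: no

Derivation:
Old min = -16
Change: A[8] 40 -> 15
Changed element was NOT the min; min changes only if 15 < -16.
New min = -16; changed? no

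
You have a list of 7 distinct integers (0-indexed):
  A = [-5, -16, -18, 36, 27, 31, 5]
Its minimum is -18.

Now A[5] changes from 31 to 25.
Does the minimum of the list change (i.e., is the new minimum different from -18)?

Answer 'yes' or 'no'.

Old min = -18
Change: A[5] 31 -> 25
Changed element was NOT the min; min changes only if 25 < -18.
New min = -18; changed? no

Answer: no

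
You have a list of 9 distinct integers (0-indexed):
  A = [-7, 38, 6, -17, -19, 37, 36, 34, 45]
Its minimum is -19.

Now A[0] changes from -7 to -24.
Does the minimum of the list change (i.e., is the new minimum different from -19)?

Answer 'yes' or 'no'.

Old min = -19
Change: A[0] -7 -> -24
Changed element was NOT the min; min changes only if -24 < -19.
New min = -24; changed? yes

Answer: yes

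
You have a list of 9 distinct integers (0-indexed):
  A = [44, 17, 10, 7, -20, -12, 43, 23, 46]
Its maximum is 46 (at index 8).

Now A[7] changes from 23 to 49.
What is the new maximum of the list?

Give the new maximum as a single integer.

Answer: 49

Derivation:
Old max = 46 (at index 8)
Change: A[7] 23 -> 49
Changed element was NOT the old max.
  New max = max(old_max, new_val) = max(46, 49) = 49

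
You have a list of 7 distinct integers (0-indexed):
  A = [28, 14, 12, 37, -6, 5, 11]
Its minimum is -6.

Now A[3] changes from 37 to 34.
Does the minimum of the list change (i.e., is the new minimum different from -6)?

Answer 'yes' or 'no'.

Old min = -6
Change: A[3] 37 -> 34
Changed element was NOT the min; min changes only if 34 < -6.
New min = -6; changed? no

Answer: no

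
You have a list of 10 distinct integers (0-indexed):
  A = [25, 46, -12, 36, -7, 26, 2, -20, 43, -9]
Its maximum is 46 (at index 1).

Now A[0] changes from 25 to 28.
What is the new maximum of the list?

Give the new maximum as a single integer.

Old max = 46 (at index 1)
Change: A[0] 25 -> 28
Changed element was NOT the old max.
  New max = max(old_max, new_val) = max(46, 28) = 46

Answer: 46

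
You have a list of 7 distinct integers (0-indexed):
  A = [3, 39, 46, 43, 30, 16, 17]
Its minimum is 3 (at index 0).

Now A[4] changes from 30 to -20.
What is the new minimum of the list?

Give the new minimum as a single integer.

Answer: -20

Derivation:
Old min = 3 (at index 0)
Change: A[4] 30 -> -20
Changed element was NOT the old min.
  New min = min(old_min, new_val) = min(3, -20) = -20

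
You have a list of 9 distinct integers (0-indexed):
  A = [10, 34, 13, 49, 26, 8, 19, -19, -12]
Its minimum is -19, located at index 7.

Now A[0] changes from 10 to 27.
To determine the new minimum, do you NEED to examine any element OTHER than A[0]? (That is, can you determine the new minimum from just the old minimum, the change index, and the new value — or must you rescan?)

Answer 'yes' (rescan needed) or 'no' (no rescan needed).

Answer: no

Derivation:
Old min = -19 at index 7
Change at index 0: 10 -> 27
Index 0 was NOT the min. New min = min(-19, 27). No rescan of other elements needed.
Needs rescan: no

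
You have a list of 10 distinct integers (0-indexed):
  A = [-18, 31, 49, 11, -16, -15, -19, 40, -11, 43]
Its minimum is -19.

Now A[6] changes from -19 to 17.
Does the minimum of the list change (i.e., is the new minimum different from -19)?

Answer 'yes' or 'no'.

Old min = -19
Change: A[6] -19 -> 17
Changed element was the min; new min must be rechecked.
New min = -18; changed? yes

Answer: yes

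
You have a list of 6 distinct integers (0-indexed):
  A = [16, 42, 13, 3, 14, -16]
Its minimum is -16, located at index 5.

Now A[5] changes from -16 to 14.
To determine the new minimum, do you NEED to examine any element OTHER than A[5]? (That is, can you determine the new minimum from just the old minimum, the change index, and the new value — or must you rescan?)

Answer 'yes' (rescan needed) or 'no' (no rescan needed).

Old min = -16 at index 5
Change at index 5: -16 -> 14
Index 5 WAS the min and new value 14 > old min -16. Must rescan other elements to find the new min.
Needs rescan: yes

Answer: yes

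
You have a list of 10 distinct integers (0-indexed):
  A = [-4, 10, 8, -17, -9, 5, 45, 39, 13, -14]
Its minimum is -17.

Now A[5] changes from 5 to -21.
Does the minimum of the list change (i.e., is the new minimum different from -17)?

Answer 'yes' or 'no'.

Answer: yes

Derivation:
Old min = -17
Change: A[5] 5 -> -21
Changed element was NOT the min; min changes only if -21 < -17.
New min = -21; changed? yes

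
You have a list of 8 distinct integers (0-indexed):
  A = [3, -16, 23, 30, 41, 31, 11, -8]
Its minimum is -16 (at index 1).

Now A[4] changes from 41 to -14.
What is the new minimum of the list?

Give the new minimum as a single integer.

Answer: -16

Derivation:
Old min = -16 (at index 1)
Change: A[4] 41 -> -14
Changed element was NOT the old min.
  New min = min(old_min, new_val) = min(-16, -14) = -16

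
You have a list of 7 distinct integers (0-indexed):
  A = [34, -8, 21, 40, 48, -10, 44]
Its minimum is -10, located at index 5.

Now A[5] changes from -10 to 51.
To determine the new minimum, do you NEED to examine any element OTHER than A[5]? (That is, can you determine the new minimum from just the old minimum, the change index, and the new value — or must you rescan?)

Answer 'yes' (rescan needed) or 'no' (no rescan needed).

Answer: yes

Derivation:
Old min = -10 at index 5
Change at index 5: -10 -> 51
Index 5 WAS the min and new value 51 > old min -10. Must rescan other elements to find the new min.
Needs rescan: yes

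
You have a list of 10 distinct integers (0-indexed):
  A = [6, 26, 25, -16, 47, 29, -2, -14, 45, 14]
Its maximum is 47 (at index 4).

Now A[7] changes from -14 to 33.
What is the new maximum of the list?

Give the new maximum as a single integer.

Old max = 47 (at index 4)
Change: A[7] -14 -> 33
Changed element was NOT the old max.
  New max = max(old_max, new_val) = max(47, 33) = 47

Answer: 47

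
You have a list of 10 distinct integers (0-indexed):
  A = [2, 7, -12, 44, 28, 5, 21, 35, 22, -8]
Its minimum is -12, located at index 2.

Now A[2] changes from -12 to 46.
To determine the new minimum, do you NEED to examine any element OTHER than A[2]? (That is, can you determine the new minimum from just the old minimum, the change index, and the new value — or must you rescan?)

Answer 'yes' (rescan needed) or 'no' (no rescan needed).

Answer: yes

Derivation:
Old min = -12 at index 2
Change at index 2: -12 -> 46
Index 2 WAS the min and new value 46 > old min -12. Must rescan other elements to find the new min.
Needs rescan: yes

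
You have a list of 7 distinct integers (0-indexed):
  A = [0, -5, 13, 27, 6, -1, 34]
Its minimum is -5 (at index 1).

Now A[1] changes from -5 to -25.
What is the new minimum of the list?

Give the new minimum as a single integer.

Old min = -5 (at index 1)
Change: A[1] -5 -> -25
Changed element WAS the min. Need to check: is -25 still <= all others?
  Min of remaining elements: -1
  New min = min(-25, -1) = -25

Answer: -25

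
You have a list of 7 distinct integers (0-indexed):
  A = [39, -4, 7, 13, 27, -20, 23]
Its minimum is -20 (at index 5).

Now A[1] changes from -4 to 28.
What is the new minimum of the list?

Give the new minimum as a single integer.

Answer: -20

Derivation:
Old min = -20 (at index 5)
Change: A[1] -4 -> 28
Changed element was NOT the old min.
  New min = min(old_min, new_val) = min(-20, 28) = -20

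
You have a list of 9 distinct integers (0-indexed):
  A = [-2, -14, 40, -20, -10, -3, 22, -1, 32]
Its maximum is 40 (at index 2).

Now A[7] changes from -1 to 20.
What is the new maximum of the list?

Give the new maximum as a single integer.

Answer: 40

Derivation:
Old max = 40 (at index 2)
Change: A[7] -1 -> 20
Changed element was NOT the old max.
  New max = max(old_max, new_val) = max(40, 20) = 40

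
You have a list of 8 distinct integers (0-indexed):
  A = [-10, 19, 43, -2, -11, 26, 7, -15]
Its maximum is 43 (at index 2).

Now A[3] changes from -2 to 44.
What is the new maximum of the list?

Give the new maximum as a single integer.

Old max = 43 (at index 2)
Change: A[3] -2 -> 44
Changed element was NOT the old max.
  New max = max(old_max, new_val) = max(43, 44) = 44

Answer: 44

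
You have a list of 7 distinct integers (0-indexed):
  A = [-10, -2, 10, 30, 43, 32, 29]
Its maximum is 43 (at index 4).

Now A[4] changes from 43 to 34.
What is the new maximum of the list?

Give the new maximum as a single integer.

Old max = 43 (at index 4)
Change: A[4] 43 -> 34
Changed element WAS the max -> may need rescan.
  Max of remaining elements: 32
  New max = max(34, 32) = 34

Answer: 34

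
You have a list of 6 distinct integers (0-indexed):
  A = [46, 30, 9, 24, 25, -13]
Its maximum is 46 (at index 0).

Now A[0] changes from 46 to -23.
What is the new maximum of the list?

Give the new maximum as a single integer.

Old max = 46 (at index 0)
Change: A[0] 46 -> -23
Changed element WAS the max -> may need rescan.
  Max of remaining elements: 30
  New max = max(-23, 30) = 30

Answer: 30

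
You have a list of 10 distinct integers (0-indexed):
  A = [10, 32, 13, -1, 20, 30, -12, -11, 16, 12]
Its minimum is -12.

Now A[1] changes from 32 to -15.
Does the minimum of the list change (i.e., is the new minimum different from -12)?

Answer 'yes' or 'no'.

Answer: yes

Derivation:
Old min = -12
Change: A[1] 32 -> -15
Changed element was NOT the min; min changes only if -15 < -12.
New min = -15; changed? yes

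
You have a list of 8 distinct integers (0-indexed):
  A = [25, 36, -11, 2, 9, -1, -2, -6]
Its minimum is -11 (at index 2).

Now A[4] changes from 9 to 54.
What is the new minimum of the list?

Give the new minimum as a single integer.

Answer: -11

Derivation:
Old min = -11 (at index 2)
Change: A[4] 9 -> 54
Changed element was NOT the old min.
  New min = min(old_min, new_val) = min(-11, 54) = -11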